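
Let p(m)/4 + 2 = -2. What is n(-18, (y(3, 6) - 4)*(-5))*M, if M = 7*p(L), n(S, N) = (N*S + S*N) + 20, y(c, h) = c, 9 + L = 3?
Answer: 17920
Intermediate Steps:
L = -6 (L = -9 + 3 = -6)
p(m) = -16 (p(m) = -8 + 4*(-2) = -8 - 8 = -16)
n(S, N) = 20 + 2*N*S (n(S, N) = (N*S + N*S) + 20 = 2*N*S + 20 = 20 + 2*N*S)
M = -112 (M = 7*(-16) = -112)
n(-18, (y(3, 6) - 4)*(-5))*M = (20 + 2*((3 - 4)*(-5))*(-18))*(-112) = (20 + 2*(-1*(-5))*(-18))*(-112) = (20 + 2*5*(-18))*(-112) = (20 - 180)*(-112) = -160*(-112) = 17920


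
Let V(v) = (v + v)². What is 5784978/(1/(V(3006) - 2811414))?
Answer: 192829109729940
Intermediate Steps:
V(v) = 4*v² (V(v) = (2*v)² = 4*v²)
5784978/(1/(V(3006) - 2811414)) = 5784978/(1/(4*3006² - 2811414)) = 5784978/(1/(4*9036036 - 2811414)) = 5784978/(1/(36144144 - 2811414)) = 5784978/(1/33332730) = 5784978*33332730 = 192829109729940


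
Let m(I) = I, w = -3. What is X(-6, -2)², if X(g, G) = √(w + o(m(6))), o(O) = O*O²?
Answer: 213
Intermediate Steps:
o(O) = O³
X(g, G) = √213 (X(g, G) = √(-3 + 6³) = √(-3 + 216) = √213)
X(-6, -2)² = (√213)² = 213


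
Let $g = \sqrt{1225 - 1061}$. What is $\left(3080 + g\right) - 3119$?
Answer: $-39 + 2 \sqrt{41} \approx -26.194$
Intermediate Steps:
$g = 2 \sqrt{41}$ ($g = \sqrt{164} = 2 \sqrt{41} \approx 12.806$)
$\left(3080 + g\right) - 3119 = \left(3080 + 2 \sqrt{41}\right) - 3119 = -39 + 2 \sqrt{41}$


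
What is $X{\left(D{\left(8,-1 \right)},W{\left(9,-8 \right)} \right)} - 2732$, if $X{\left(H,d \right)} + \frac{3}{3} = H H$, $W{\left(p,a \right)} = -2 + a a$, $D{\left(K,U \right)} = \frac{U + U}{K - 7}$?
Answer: $-2729$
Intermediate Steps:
$D{\left(K,U \right)} = \frac{2 U}{-7 + K}$
$W{\left(p,a \right)} = -2 + a^{2}$
$X{\left(H,d \right)} = -1 + H^{2}$ ($X{\left(H,d \right)} = -1 + H H = -1 + H^{2}$)
$X{\left(D{\left(8,-1 \right)},W{\left(9,-8 \right)} \right)} - 2732 = \left(-1 + \left(2 \left(-1\right) \frac{1}{-7 + 8}\right)^{2}\right) - 2732 = \left(-1 + \left(2 \left(-1\right) 1^{-1}\right)^{2}\right) - 2732 = \left(-1 + \left(2 \left(-1\right) 1\right)^{2}\right) - 2732 = \left(-1 + \left(-2\right)^{2}\right) - 2732 = \left(-1 + 4\right) - 2732 = 3 - 2732 = -2729$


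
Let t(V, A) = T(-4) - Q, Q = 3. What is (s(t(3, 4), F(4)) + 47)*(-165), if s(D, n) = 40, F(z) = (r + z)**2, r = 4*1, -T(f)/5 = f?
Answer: -14355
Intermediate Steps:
T(f) = -5*f
r = 4
t(V, A) = 17 (t(V, A) = -5*(-4) - 1*3 = 20 - 3 = 17)
F(z) = (4 + z)**2
(s(t(3, 4), F(4)) + 47)*(-165) = (40 + 47)*(-165) = 87*(-165) = -14355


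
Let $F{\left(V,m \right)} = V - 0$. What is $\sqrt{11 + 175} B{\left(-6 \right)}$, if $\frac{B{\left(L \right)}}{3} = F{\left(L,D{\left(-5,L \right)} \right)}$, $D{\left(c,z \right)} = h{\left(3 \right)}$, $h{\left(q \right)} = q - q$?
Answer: $- 18 \sqrt{186} \approx -245.49$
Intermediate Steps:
$h{\left(q \right)} = 0$
$D{\left(c,z \right)} = 0$
$F{\left(V,m \right)} = V$ ($F{\left(V,m \right)} = V + 0 = V$)
$B{\left(L \right)} = 3 L$
$\sqrt{11 + 175} B{\left(-6 \right)} = \sqrt{11 + 175} \cdot 3 \left(-6\right) = \sqrt{186} \left(-18\right) = - 18 \sqrt{186}$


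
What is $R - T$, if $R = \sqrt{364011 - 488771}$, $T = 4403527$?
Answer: $-4403527 + 2 i \sqrt{31190} \approx -4.4035 \cdot 10^{6} + 353.21 i$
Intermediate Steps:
$R = 2 i \sqrt{31190}$ ($R = \sqrt{-124760} = 2 i \sqrt{31190} \approx 353.21 i$)
$R - T = 2 i \sqrt{31190} - 4403527 = -4403527 + 2 i \sqrt{31190}$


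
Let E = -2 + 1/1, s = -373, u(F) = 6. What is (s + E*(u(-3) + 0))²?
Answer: 143641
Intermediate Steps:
E = -1 (E = -2 + 1 = -1)
(s + E*(u(-3) + 0))² = (-373 - (6 + 0))² = (-373 - 1*6)² = (-373 - 6)² = (-379)² = 143641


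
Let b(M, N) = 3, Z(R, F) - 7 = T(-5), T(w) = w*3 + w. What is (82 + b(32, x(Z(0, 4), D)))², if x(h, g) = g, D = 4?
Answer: 7225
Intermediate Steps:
T(w) = 4*w (T(w) = 3*w + w = 4*w)
Z(R, F) = -13 (Z(R, F) = 7 + 4*(-5) = 7 - 20 = -13)
(82 + b(32, x(Z(0, 4), D)))² = (82 + 3)² = 85² = 7225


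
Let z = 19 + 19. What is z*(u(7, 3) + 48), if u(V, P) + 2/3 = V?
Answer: 6194/3 ≈ 2064.7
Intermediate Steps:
u(V, P) = -⅔ + V
z = 38
z*(u(7, 3) + 48) = 38*((-⅔ + 7) + 48) = 38*(19/3 + 48) = 38*(163/3) = 6194/3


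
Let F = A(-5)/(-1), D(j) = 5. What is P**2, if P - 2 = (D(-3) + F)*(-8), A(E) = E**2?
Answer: 26244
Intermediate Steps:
F = -25 (F = (-5)**2/(-1) = 25*(-1) = -25)
P = 162 (P = 2 + (5 - 25)*(-8) = 2 - 20*(-8) = 2 + 160 = 162)
P**2 = 162**2 = 26244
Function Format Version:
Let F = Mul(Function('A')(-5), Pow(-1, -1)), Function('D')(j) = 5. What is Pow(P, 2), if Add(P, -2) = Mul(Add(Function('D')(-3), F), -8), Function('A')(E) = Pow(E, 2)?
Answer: 26244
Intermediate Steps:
F = -25 (F = Mul(Pow(-5, 2), Pow(-1, -1)) = Mul(25, -1) = -25)
P = 162 (P = Add(2, Mul(Add(5, -25), -8)) = Add(2, Mul(-20, -8)) = Add(2, 160) = 162)
Pow(P, 2) = Pow(162, 2) = 26244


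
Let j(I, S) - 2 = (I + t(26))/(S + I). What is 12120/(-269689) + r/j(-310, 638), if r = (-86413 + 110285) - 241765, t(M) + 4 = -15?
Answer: -6424793738032/29396101 ≈ -2.1856e+5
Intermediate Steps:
t(M) = -19 (t(M) = -4 - 15 = -19)
r = -217893 (r = 23872 - 241765 = -217893)
j(I, S) = 2 + (-19 + I)/(I + S) (j(I, S) = 2 + (I - 19)/(S + I) = 2 + (-19 + I)/(I + S))
12120/(-269689) + r/j(-310, 638) = 12120/(-269689) - 217893*(-310 + 638)/(-19 + 2*638 + 3*(-310)) = 12120*(-1/269689) - 217893*328/(-19 + 1276 - 930) = -12120/269689 - 217893/((1/328)*327) = -12120/269689 - 217893/327/328 = -12120/269689 - 217893*328/327 = -12120/269689 - 23822968/109 = -6424793738032/29396101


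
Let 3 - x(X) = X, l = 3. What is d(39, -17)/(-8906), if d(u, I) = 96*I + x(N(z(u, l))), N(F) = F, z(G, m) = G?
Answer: 834/4453 ≈ 0.18729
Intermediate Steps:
x(X) = 3 - X
d(u, I) = 3 - u + 96*I (d(u, I) = 96*I + (3 - u) = 3 - u + 96*I)
d(39, -17)/(-8906) = (3 - 1*39 + 96*(-17))/(-8906) = (3 - 39 - 1632)*(-1/8906) = -1668*(-1/8906) = 834/4453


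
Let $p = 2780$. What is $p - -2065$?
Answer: $4845$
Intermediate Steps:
$p - -2065 = 2780 - -2065 = 2780 + 2065 = 4845$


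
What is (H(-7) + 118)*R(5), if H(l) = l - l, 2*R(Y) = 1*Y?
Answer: 295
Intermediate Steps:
R(Y) = Y/2 (R(Y) = (1*Y)/2 = Y/2)
H(l) = 0
(H(-7) + 118)*R(5) = (0 + 118)*((1/2)*5) = 118*(5/2) = 295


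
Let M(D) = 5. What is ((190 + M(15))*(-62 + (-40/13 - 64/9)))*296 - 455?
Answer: -12501445/3 ≈ -4.1671e+6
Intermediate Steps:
((190 + M(15))*(-62 + (-40/13 - 64/9)))*296 - 455 = ((190 + 5)*(-62 + (-40/13 - 64/9)))*296 - 455 = (195*(-62 + (-40*1/13 - 64*1/9)))*296 - 455 = (195*(-62 + (-40/13 - 64/9)))*296 - 455 = (195*(-62 - 1192/117))*296 - 455 = (195*(-8446/117))*296 - 455 = -42230/3*296 - 455 = -12500080/3 - 455 = -12501445/3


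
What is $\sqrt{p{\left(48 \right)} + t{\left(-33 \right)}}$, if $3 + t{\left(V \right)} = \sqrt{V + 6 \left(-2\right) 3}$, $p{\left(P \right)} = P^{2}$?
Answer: $\sqrt{2301 + i \sqrt{69}} \approx 47.969 + 0.08658 i$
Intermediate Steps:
$t{\left(V \right)} = -3 + \sqrt{-36 + V}$ ($t{\left(V \right)} = -3 + \sqrt{V + 6 \left(-2\right) 3} = -3 + \sqrt{V - 36} = -3 + \sqrt{-36 + V}$)
$\sqrt{p{\left(48 \right)} + t{\left(-33 \right)}} = \sqrt{48^{2} - \left(3 - \sqrt{-36 - 33}\right)} = \sqrt{2304 - \left(3 - \sqrt{-69}\right)} = \sqrt{2304 - \left(3 - i \sqrt{69}\right)} = \sqrt{2301 + i \sqrt{69}}$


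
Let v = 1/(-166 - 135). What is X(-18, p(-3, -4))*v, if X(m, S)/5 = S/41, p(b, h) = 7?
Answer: -5/1763 ≈ -0.0028361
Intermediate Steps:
X(m, S) = 5*S/41 (X(m, S) = 5*(S/41) = 5*S/41)
v = -1/301 (v = 1/(-301) = -1/301 ≈ -0.0033223)
X(-18, p(-3, -4))*v = ((5/41)*7)*(-1/301) = (35/41)*(-1/301) = -5/1763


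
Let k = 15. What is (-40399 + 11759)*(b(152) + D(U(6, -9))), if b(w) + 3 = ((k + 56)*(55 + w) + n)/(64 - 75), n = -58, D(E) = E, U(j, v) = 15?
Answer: 415480480/11 ≈ 3.7771e+7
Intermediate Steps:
b(w) = -3880/11 - 71*w/11 (b(w) = -3 + ((15 + 56)*(55 + w) - 58)/(64 - 75) = -3 + (71*(55 + w) - 58)/(-11) = -3 + ((3905 + 71*w) - 58)*(-1/11) = -3 + (3847 + 71*w)*(-1/11) = -3 + (-3847/11 - 71*w/11) = -3880/11 - 71*w/11)
(-40399 + 11759)*(b(152) + D(U(6, -9))) = (-40399 + 11759)*((-3880/11 - 71/11*152) + 15) = -28640*((-3880/11 - 10792/11) + 15) = -28640*(-14672/11 + 15) = -28640*(-14507/11) = 415480480/11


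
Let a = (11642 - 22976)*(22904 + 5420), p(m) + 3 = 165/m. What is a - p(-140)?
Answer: -8988677931/28 ≈ -3.2102e+8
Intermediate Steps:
p(m) = -3 + 165/m
a = -321024216 (a = -11334*28324 = -321024216)
a - p(-140) = -321024216 - (-3 + 165/(-140)) = -321024216 - (-3 + 165*(-1/140)) = -321024216 - (-3 - 33/28) = -321024216 - 1*(-117/28) = -321024216 + 117/28 = -8988677931/28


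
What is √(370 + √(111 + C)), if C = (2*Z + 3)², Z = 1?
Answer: √(370 + 2*√34) ≈ 19.536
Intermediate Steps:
C = 25 (C = (2*1 + 3)² = (2 + 3)² = 5² = 25)
√(370 + √(111 + C)) = √(370 + √(111 + 25)) = √(370 + √136) = √(370 + 2*√34)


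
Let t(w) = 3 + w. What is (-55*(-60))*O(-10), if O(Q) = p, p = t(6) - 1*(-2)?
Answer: 36300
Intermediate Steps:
p = 11 (p = (3 + 6) - 1*(-2) = 9 + 2 = 11)
O(Q) = 11
(-55*(-60))*O(-10) = -55*(-60)*11 = 3300*11 = 36300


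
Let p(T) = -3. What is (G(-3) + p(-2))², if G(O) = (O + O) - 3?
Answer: 144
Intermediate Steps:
G(O) = -3 + 2*O (G(O) = 2*O - 3 = -3 + 2*O)
(G(-3) + p(-2))² = ((-3 + 2*(-3)) - 3)² = ((-3 - 6) - 3)² = (-9 - 3)² = (-12)² = 144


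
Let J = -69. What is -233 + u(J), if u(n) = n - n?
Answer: -233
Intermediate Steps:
u(n) = 0
-233 + u(J) = -233 + 0 = -233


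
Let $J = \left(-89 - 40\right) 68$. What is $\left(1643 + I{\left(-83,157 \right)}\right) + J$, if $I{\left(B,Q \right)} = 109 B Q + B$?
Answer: $-1427591$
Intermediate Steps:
$J = -8772$ ($J = \left(-129\right) 68 = -8772$)
$I{\left(B,Q \right)} = B + 109 B Q$ ($I{\left(B,Q \right)} = 109 B Q + B = B + 109 B Q$)
$\left(1643 + I{\left(-83,157 \right)}\right) + J = \left(1643 - 83 \left(1 + 109 \cdot 157\right)\right) - 8772 = \left(1643 - 83 \left(1 + 17113\right)\right) - 8772 = \left(1643 - 1420462\right) - 8772 = -1418819 - 8772 = -1427591$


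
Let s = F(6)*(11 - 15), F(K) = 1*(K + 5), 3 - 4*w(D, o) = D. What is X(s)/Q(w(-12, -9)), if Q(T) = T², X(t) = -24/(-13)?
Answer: 128/975 ≈ 0.13128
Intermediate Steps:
w(D, o) = ¾ - D/4
F(K) = 5 + K (F(K) = 1*(5 + K) = 5 + K)
s = -44 (s = (5 + 6)*(11 - 15) = 11*(-4) = -44)
X(t) = 24/13 (X(t) = -24*(-1/13) = 24/13)
X(s)/Q(w(-12, -9)) = 24/(13*((¾ - ¼*(-12))²)) = 24/(13*((¾ + 3)²)) = 24/(13*((15/4)²)) = 24/(13*(225/16)) = (24/13)*(16/225) = 128/975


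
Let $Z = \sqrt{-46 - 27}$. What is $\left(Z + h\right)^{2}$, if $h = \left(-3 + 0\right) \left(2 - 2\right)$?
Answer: $-73$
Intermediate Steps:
$Z = i \sqrt{73}$ ($Z = \sqrt{-73} = i \sqrt{73} \approx 8.544 i$)
$h = 0$ ($h = \left(-3\right) 0 = 0$)
$\left(Z + h\right)^{2} = \left(i \sqrt{73} + 0\right)^{2} = \left(i \sqrt{73}\right)^{2} = -73$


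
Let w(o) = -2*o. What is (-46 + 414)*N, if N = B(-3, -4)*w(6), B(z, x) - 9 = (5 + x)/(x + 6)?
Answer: -41952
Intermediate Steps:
B(z, x) = 9 + (5 + x)/(6 + x) (B(z, x) = 9 + (5 + x)/(x + 6) = 9 + (5 + x)/(6 + x))
N = -114 (N = ((59 + 10*(-4))/(6 - 4))*(-2*6) = ((59 - 40)/2)*(-12) = ((½)*19)*(-12) = (19/2)*(-12) = -114)
(-46 + 414)*N = (-46 + 414)*(-114) = 368*(-114) = -41952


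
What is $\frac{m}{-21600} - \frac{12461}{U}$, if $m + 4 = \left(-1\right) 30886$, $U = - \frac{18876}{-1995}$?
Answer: $- \frac{4469886103}{3397680} \approx -1315.6$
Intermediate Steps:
$U = \frac{6292}{665}$ ($U = \left(-18876\right) \left(- \frac{1}{1995}\right) = \frac{6292}{665} \approx 9.4617$)
$m = -30890$ ($m = -4 - 30886 = -30890$)
$\frac{m}{-21600} - \frac{12461}{U} = - \frac{30890}{-21600} - \frac{12461}{\frac{6292}{665}} = \left(-30890\right) \left(- \frac{1}{21600}\right) - \frac{8286565}{6292} = \frac{3089}{2160} - \frac{8286565}{6292} = - \frac{4469886103}{3397680}$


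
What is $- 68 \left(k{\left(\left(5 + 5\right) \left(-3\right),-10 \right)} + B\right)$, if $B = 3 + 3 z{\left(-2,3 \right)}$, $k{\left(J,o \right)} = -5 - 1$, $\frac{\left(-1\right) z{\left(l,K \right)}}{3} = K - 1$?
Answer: $1428$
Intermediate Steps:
$z{\left(l,K \right)} = 3 - 3 K$ ($z{\left(l,K \right)} = - 3 \left(K - 1\right) = - 3 \left(-1 + K\right) = 3 - 3 K$)
$k{\left(J,o \right)} = -6$ ($k{\left(J,o \right)} = -5 - 1 = -6$)
$B = -15$ ($B = 3 + 3 \left(3 - 9\right) = 3 + 3 \left(-6\right) = 3 - 18 = -15$)
$- 68 \left(k{\left(\left(5 + 5\right) \left(-3\right),-10 \right)} + B\right) = - 68 \left(-6 - 15\right) = \left(-68\right) \left(-21\right) = 1428$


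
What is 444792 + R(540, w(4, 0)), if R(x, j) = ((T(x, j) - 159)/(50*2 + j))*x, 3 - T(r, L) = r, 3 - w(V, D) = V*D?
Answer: 45437736/103 ≈ 4.4114e+5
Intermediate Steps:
w(V, D) = 3 - D*V (w(V, D) = 3 - V*D = 3 - D*V)
T(r, L) = 3 - r
R(x, j) = x*(-156 - x)/(100 + j) (R(x, j) = (((3 - x) - 159)/(50*2 + j))*x = ((-156 - x)/(100 + j))*x = x*(-156 - x)/(100 + j))
444792 + R(540, w(4, 0)) = 444792 - 1*540*(156 + 540)/(100 + (3 - 1*0*4)) = 444792 - 1*540*696/(100 + (3 + 0)) = 444792 - 1*540*696/(100 + 3) = 444792 - 1*540*696/103 = 444792 - 1*540*1/103*696 = 444792 - 375840/103 = 45437736/103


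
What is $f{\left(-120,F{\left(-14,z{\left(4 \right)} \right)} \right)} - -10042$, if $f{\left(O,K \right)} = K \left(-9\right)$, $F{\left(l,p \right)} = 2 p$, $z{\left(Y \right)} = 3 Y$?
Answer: $9826$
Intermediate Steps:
$f{\left(O,K \right)} = - 9 K$
$f{\left(-120,F{\left(-14,z{\left(4 \right)} \right)} \right)} - -10042 = - 9 \cdot 2 \cdot 3 \cdot 4 - -10042 = - 9 \cdot 2 \cdot 12 + 10042 = \left(-9\right) 24 + 10042 = -216 + 10042 = 9826$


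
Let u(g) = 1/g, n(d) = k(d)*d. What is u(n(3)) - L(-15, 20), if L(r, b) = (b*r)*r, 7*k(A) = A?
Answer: -40493/9 ≈ -4499.2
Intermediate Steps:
k(A) = A/7
L(r, b) = b*r**2
n(d) = d**2/7 (n(d) = (d/7)*d = d**2/7)
u(n(3)) - L(-15, 20) = 1/((1/7)*3**2) - 20*(-15)**2 = 1/((1/7)*9) - 20*225 = 1/(9/7) - 1*4500 = 7/9 - 4500 = -40493/9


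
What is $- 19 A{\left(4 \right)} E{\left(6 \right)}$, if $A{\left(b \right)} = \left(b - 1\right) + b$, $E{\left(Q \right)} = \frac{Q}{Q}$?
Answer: $-133$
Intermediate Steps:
$E{\left(Q \right)} = 1$
$A{\left(b \right)} = -1 + 2 b$ ($A{\left(b \right)} = \left(-1 + b\right) + b = -1 + 2 b$)
$- 19 A{\left(4 \right)} E{\left(6 \right)} = - 19 \left(-1 + 2 \cdot 4\right) 1 = - 19 \left(-1 + 8\right) 1 = \left(-19\right) 7 \cdot 1 = \left(-133\right) 1 = -133$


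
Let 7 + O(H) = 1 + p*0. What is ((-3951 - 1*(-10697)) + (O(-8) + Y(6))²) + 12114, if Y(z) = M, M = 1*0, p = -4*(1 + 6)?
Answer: 18896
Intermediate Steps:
p = -28 (p = -4*7 = -28)
M = 0
Y(z) = 0
O(H) = -6 (O(H) = -7 + (1 - 28*0) = -7 + (1 + 0) = -7 + 1 = -6)
((-3951 - 1*(-10697)) + (O(-8) + Y(6))²) + 12114 = ((-3951 - 1*(-10697)) + (-6 + 0)²) + 12114 = ((-3951 + 10697) + (-6)²) + 12114 = (6746 + 36) + 12114 = 6782 + 12114 = 18896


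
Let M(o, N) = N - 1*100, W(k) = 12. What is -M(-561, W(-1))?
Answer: 88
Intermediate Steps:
M(o, N) = -100 + N (M(o, N) = N - 100 = -100 + N)
-M(-561, W(-1)) = -(-100 + 12) = -1*(-88) = 88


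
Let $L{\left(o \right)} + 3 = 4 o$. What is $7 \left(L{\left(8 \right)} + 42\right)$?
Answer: $497$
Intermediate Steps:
$L{\left(o \right)} = -3 + 4 o$
$7 \left(L{\left(8 \right)} + 42\right) = 7 \left(\left(-3 + 4 \cdot 8\right) + 42\right) = 7 \left(\left(-3 + 32\right) + 42\right) = 7 \left(29 + 42\right) = 7 \cdot 71 = 497$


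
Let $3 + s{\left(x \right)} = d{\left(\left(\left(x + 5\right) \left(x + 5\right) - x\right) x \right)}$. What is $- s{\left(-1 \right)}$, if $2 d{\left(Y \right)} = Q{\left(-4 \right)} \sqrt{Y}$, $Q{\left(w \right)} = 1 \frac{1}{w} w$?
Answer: $3 - \frac{i \sqrt{17}}{2} \approx 3.0 - 2.0616 i$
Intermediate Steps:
$Q{\left(w \right)} = 1$ ($Q{\left(w \right)} = \frac{w}{w} = 1$)
$d{\left(Y \right)} = \frac{\sqrt{Y}}{2}$ ($d{\left(Y \right)} = \frac{1 \sqrt{Y}}{2} = \frac{\sqrt{Y}}{2}$)
$s{\left(x \right)} = -3 + \frac{\sqrt{x \left(\left(5 + x\right)^{2} - x\right)}}{2}$ ($s{\left(x \right)} = -3 + \frac{\sqrt{\left(\left(x + 5\right) \left(x + 5\right) - x\right) x}}{2} = -3 + \frac{\sqrt{\left(\left(5 + x\right) \left(5 + x\right) - x\right) x}}{2} = -3 + \frac{\sqrt{\left(\left(5 + x\right)^{2} - x\right) x}}{2} = -3 + \frac{\sqrt{x \left(\left(5 + x\right)^{2} - x\right)}}{2}$)
$- s{\left(-1 \right)} = - (-3 + \frac{\sqrt{\left(-1\right) \left(-1\right) \left(-1 - \left(5 - 1\right)^{2}\right)}}{2}) = - (-3 + \frac{\sqrt{\left(-1\right) \left(-1\right) \left(-1 - 4^{2}\right)}}{2}) = - (-3 + \frac{\sqrt{\left(-1\right) \left(-1\right) \left(-1 - 16\right)}}{2}) = - (-3 + \frac{\sqrt{\left(-1\right) \left(-1\right) \left(-17\right)}}{2}) = - (-3 + \frac{\sqrt{-17}}{2}) = - (-3 + \frac{i \sqrt{17}}{2}) = 3 - \frac{i \sqrt{17}}{2}$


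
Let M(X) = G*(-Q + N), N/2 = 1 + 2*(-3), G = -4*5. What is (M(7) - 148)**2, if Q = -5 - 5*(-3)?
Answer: 63504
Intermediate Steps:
G = -20
Q = 10 (Q = -5 + 15 = 10)
N = -10 (N = 2*(1 + 2*(-3)) = 2*(1 - 6) = 2*(-5) = -10)
M(X) = 400 (M(X) = -20*(-1*10 - 10) = -20*(-10 - 10) = -20*(-20) = 400)
(M(7) - 148)**2 = (400 - 148)**2 = 252**2 = 63504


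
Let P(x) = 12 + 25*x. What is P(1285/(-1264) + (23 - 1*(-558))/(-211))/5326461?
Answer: -2437503/157843161616 ≈ -1.5443e-5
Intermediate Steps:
P(1285/(-1264) + (23 - 1*(-558))/(-211))/5326461 = (12 + 25*(1285/(-1264) + (23 - 1*(-558))/(-211)))/5326461 = (12 + 25*(1285*(-1/1264) + (23 + 558)*(-1/211)))*(1/5326461) = (12 + 25*(-1285/1264 + 581*(-1/211)))*(1/5326461) = (12 + 25*(-1285/1264 - 581/211))*(1/5326461) = (12 + 25*(-1005519/266704))*(1/5326461) = (12 - 25137975/266704)*(1/5326461) = -21937527/266704*1/5326461 = -2437503/157843161616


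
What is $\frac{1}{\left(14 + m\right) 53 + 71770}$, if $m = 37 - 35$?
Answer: $\frac{1}{72618} \approx 1.3771 \cdot 10^{-5}$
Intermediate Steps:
$m = 2$ ($m = 37 - 35 = 2$)
$\frac{1}{\left(14 + m\right) 53 + 71770} = \frac{1}{\left(14 + 2\right) 53 + 71770} = \frac{1}{16 \cdot 53 + 71770} = \frac{1}{848 + 71770} = \frac{1}{72618}$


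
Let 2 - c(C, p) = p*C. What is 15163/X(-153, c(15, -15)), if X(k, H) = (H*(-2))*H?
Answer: -15163/103058 ≈ -0.14713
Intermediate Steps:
c(C, p) = 2 - C*p (c(C, p) = 2 - p*C = 2 - C*p)
X(k, H) = -2*H² (X(k, H) = (-2*H)*H = -2*H²)
15163/X(-153, c(15, -15)) = 15163/((-2*(2 - 1*15*(-15))²)) = 15163/((-2*(2 + 225)²)) = 15163/((-2*227²)) = 15163/((-2*51529)) = 15163/(-103058) = 15163*(-1/103058) = -15163/103058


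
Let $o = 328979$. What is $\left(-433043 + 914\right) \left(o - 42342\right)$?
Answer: $-123864160173$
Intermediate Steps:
$\left(-433043 + 914\right) \left(o - 42342\right) = \left(-433043 + 914\right) \left(328979 - 42342\right) = \left(-432129\right) 286637 = -123864160173$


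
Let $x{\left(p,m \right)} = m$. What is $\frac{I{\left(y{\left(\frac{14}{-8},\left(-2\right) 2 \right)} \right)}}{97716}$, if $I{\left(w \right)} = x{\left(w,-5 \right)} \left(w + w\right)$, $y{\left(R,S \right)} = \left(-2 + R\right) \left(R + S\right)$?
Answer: $- \frac{575}{260576} \approx -0.0022066$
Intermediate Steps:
$I{\left(w \right)} = - 10 w$ ($I{\left(w \right)} = - 5 \left(w + w\right) = - 5 \cdot 2 w = - 10 w$)
$\frac{I{\left(y{\left(\frac{14}{-8},\left(-2\right) 2 \right)} \right)}}{97716} = \frac{\left(-10\right) \left(\left(\frac{14}{-8}\right)^{2} - 2 \frac{14}{-8} - 2 \left(\left(-2\right) 2\right) + \frac{14}{-8} \left(\left(-2\right) 2\right)\right)}{97716} = - 10 \left(\left(14 \left(- \frac{1}{8}\right)\right)^{2} - 2 \cdot 14 \left(- \frac{1}{8}\right) - -8 + 14 \left(- \frac{1}{8}\right) \left(-4\right)\right) \frac{1}{97716} = - 10 \left(\left(- \frac{7}{4}\right)^{2} - - \frac{7}{2} + 8 - -7\right) \frac{1}{97716} = - 10 \left(\frac{49}{16} + \frac{7}{2} + 8 + 7\right) \frac{1}{97716} = \left(-10\right) \frac{345}{16} \cdot \frac{1}{97716} = \left(- \frac{1725}{8}\right) \frac{1}{97716} = - \frac{575}{260576}$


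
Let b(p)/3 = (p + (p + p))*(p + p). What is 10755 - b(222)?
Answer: -876357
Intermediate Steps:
b(p) = 18*p**2 (b(p) = 3*((p + (p + p))*(p + p)) = 3*((p + 2*p)*(2*p)) = 3*((3*p)*(2*p)) = 3*(6*p**2) = 18*p**2)
10755 - b(222) = 10755 - 18*222**2 = 10755 - 18*49284 = 10755 - 1*887112 = 10755 - 887112 = -876357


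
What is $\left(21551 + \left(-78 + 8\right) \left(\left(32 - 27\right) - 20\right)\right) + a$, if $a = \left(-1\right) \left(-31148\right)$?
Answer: $53749$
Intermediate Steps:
$a = 31148$
$\left(21551 + \left(-78 + 8\right) \left(\left(32 - 27\right) - 20\right)\right) + a = \left(21551 + \left(-78 + 8\right) \left(\left(32 - 27\right) - 20\right)\right) + 31148 = \left(21551 - 70 \left(5 - 20\right)\right) + 31148 = \left(21551 - -1050\right) + 31148 = \left(21551 + 1050\right) + 31148 = 22601 + 31148 = 53749$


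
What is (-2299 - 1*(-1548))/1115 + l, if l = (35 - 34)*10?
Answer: 10399/1115 ≈ 9.3265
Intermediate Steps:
l = 10 (l = 1*10 = 10)
(-2299 - 1*(-1548))/1115 + l = (-2299 - 1*(-1548))/1115 + 10 = (-2299 + 1548)*(1/1115) + 10 = -751*1/1115 + 10 = -751/1115 + 10 = 10399/1115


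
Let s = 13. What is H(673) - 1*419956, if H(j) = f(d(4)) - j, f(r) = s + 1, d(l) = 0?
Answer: -420615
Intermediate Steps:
f(r) = 14 (f(r) = 13 + 1 = 14)
H(j) = 14 - j
H(673) - 1*419956 = (14 - 1*673) - 1*419956 = (14 - 673) - 419956 = -659 - 419956 = -420615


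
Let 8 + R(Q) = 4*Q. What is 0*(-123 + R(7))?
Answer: 0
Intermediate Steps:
R(Q) = -8 + 4*Q
0*(-123 + R(7)) = 0*(-123 + (-8 + 4*7)) = 0*(-123 + (-8 + 28)) = 0*(-123 + 20) = 0*(-103) = 0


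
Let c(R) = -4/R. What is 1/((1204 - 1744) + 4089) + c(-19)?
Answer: 14215/67431 ≈ 0.21081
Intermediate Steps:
1/((1204 - 1744) + 4089) + c(-19) = 1/((1204 - 1744) + 4089) - 4/(-19) = 1/(-540 + 4089) - 4*(-1/19) = 1/3549 + 4/19 = 14215/67431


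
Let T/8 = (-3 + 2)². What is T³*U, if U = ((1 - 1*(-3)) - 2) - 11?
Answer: -4608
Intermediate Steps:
U = -9 (U = ((1 + 3) - 2) - 11 = (4 - 2) - 11 = 2 - 11 = -9)
T = 8 (T = 8*(-3 + 2)² = 8*(-1)² = 8*1 = 8)
T³*U = 8³*(-9) = 512*(-9) = -4608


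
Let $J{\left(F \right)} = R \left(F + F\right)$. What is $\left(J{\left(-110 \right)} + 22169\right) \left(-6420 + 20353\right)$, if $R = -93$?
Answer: $593949857$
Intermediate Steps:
$J{\left(F \right)} = - 186 F$ ($J{\left(F \right)} = - 93 \left(F + F\right) = - 93 \cdot 2 F = - 186 F$)
$\left(J{\left(-110 \right)} + 22169\right) \left(-6420 + 20353\right) = \left(\left(-186\right) \left(-110\right) + 22169\right) \left(-6420 + 20353\right) = \left(20460 + 22169\right) 13933 = 42629 \cdot 13933 = 593949857$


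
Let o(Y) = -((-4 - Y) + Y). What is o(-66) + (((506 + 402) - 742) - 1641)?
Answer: -1471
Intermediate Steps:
o(Y) = 4 (o(Y) = -1*(-4) = 4)
o(-66) + (((506 + 402) - 742) - 1641) = 4 + (((506 + 402) - 742) - 1641) = 4 + ((908 - 742) - 1641) = 4 + (166 - 1641) = 4 - 1475 = -1471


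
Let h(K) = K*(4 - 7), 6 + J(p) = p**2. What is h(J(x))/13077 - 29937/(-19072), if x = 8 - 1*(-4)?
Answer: 42621149/27711616 ≈ 1.5380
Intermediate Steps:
x = 12 (x = 8 + 4 = 12)
J(p) = -6 + p**2
h(K) = -3*K (h(K) = K*(-3) = -3*K)
h(J(x))/13077 - 29937/(-19072) = -3*(-6 + 12**2)/13077 - 29937/(-19072) = -3*(-6 + 144)*(1/13077) - 29937*(-1/19072) = -3*138*(1/13077) + 29937/19072 = -414*1/13077 + 29937/19072 = -46/1453 + 29937/19072 = 42621149/27711616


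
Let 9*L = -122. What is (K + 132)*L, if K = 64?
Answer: -23912/9 ≈ -2656.9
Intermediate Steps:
L = -122/9 (L = (1/9)*(-122) = -122/9 ≈ -13.556)
(K + 132)*L = (64 + 132)*(-122/9) = 196*(-122/9) = -23912/9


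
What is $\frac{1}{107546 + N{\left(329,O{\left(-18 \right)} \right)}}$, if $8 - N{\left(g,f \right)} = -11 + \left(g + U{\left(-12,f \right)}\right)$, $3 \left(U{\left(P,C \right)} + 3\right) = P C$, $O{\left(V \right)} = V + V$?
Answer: $\frac{1}{107095} \approx 9.3375 \cdot 10^{-6}$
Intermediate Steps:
$O{\left(V \right)} = 2 V$
$U{\left(P,C \right)} = -3 + \frac{C P}{3}$ ($U{\left(P,C \right)} = -3 + \frac{P C}{3} = -3 + \frac{C P}{3}$)
$N{\left(g,f \right)} = 22 - g + 4 f$ ($N{\left(g,f \right)} = 8 - \left(-11 + \left(g + \left(-3 + \frac{1}{3} f \left(-12\right)\right)\right)\right) = 8 - \left(-11 - \left(3 - g + 4 f\right)\right) = 8 - \left(-14 + g - 4 f\right) = 8 + \left(14 - g + 4 f\right) = 22 - g + 4 f$)
$\frac{1}{107546 + N{\left(329,O{\left(-18 \right)} \right)}} = \frac{1}{107546 + \left(22 - 329 + 4 \cdot 2 \left(-18\right)\right)} = \frac{1}{107546 + \left(22 - 329 + 4 \left(-36\right)\right)} = \frac{1}{107546 - 451} = \frac{1}{107095}$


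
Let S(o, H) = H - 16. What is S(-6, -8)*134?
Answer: -3216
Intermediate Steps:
S(o, H) = -16 + H
S(-6, -8)*134 = (-16 - 8)*134 = -24*134 = -3216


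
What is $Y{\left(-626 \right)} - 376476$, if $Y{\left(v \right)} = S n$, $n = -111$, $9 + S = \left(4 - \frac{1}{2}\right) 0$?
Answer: $-375477$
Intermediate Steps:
$S = -9$ ($S = -9 + \left(4 - \frac{1}{2}\right) 0 = -9 + \frac{7}{2} \cdot 0 = -9 + 0 = -9$)
$Y{\left(v \right)} = 999$ ($Y{\left(v \right)} = \left(-9\right) \left(-111\right) = 999$)
$Y{\left(-626 \right)} - 376476 = 999 - 376476 = -375477$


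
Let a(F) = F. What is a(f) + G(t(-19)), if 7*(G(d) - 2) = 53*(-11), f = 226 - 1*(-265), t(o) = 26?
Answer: 2868/7 ≈ 409.71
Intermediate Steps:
f = 491 (f = 226 + 265 = 491)
G(d) = -569/7 (G(d) = 2 + (53*(-11))/7 = 2 + (1/7)*(-583) = 2 - 583/7 = -569/7)
a(f) + G(t(-19)) = 491 - 569/7 = 2868/7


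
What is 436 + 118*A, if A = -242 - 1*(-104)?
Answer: -15848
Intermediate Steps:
A = -138 (A = -242 + 104 = -138)
436 + 118*A = 436 + 118*(-138) = 436 - 16284 = -15848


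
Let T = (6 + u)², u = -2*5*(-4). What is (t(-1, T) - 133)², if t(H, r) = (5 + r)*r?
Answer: 20141273337409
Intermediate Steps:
u = 40 (u = -10*(-4) = 40)
T = 2116 (T = (6 + 40)² = 46² = 2116)
t(H, r) = r*(5 + r)
(t(-1, T) - 133)² = (2116*(5 + 2116) - 133)² = (2116*2121 - 133)² = (4488036 - 133)² = 4487903² = 20141273337409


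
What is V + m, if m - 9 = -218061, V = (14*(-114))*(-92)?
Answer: -71220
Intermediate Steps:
V = 146832 (V = -1596*(-92) = 146832)
m = -218052 (m = 9 - 218061 = -218052)
V + m = 146832 - 218052 = -71220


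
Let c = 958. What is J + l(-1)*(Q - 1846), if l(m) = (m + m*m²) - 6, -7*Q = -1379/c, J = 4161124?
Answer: 2000251480/479 ≈ 4.1759e+6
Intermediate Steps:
Q = 197/958 (Q = -(-197)/958 = -⅐*(-1379/958) = 197/958 ≈ 0.20564)
l(m) = -6 + m + m³ (l(m) = (m + m³) - 6 = -6 + m + m³)
J + l(-1)*(Q - 1846) = 4161124 + (-6 - 1 + (-1)³)*(197/958 - 1846) = 4161124 + (-6 - 1 - 1)*(-1768271/958) = 4161124 - 8*(-1768271/958) = 4161124 + 7073084/479 = 2000251480/479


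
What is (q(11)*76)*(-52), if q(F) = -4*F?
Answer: 173888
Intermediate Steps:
(q(11)*76)*(-52) = (-4*11*76)*(-52) = -44*76*(-52) = -3344*(-52) = 173888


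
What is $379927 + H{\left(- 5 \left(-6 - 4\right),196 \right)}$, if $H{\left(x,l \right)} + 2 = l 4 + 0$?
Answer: $380709$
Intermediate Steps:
$H{\left(x,l \right)} = -2 + 4 l$ ($H{\left(x,l \right)} = -2 + \left(l 4 + 0\right) = -2 + \left(4 l + 0\right) = -2 + 4 l$)
$379927 + H{\left(- 5 \left(-6 - 4\right),196 \right)} = 379927 + \left(-2 + 4 \cdot 196\right) = 379927 + \left(-2 + 784\right) = 379927 + 782 = 380709$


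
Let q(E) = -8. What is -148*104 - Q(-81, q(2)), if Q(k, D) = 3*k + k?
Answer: -15068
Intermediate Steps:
Q(k, D) = 4*k
-148*104 - Q(-81, q(2)) = -148*104 - 4*(-81) = -15392 - 1*(-324) = -15392 + 324 = -15068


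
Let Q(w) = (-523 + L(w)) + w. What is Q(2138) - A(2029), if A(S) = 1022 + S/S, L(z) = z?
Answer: 2730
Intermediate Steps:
A(S) = 1023 (A(S) = 1022 + 1 = 1023)
Q(w) = -523 + 2*w (Q(w) = (-523 + w) + w = -523 + 2*w)
Q(2138) - A(2029) = (-523 + 2*2138) - 1*1023 = (-523 + 4276) - 1023 = 3753 - 1023 = 2730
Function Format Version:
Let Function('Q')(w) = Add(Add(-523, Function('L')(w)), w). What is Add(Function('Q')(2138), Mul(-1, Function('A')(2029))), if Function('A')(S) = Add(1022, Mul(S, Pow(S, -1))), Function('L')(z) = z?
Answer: 2730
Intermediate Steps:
Function('A')(S) = 1023 (Function('A')(S) = Add(1022, 1) = 1023)
Function('Q')(w) = Add(-523, Mul(2, w)) (Function('Q')(w) = Add(Add(-523, w), w) = Add(-523, Mul(2, w)))
Add(Function('Q')(2138), Mul(-1, Function('A')(2029))) = Add(Add(-523, Mul(2, 2138)), Mul(-1, 1023)) = Add(Add(-523, 4276), -1023) = Add(3753, -1023) = 2730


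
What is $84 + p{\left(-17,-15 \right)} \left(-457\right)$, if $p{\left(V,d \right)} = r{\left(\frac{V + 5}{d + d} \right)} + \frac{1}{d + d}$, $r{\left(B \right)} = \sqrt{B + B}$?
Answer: $\frac{2977}{30} - \frac{914 \sqrt{5}}{5} \approx -309.52$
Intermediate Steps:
$r{\left(B \right)} = \sqrt{2} \sqrt{B}$ ($r{\left(B \right)} = \sqrt{2 B} = \sqrt{2} \sqrt{B}$)
$p{\left(V,d \right)} = \sqrt{\frac{5 + V}{d}} + \frac{1}{2 d}$ ($p{\left(V,d \right)} = \sqrt{2} \sqrt{\frac{V + 5}{d + d}} + \frac{1}{d + d} = \sqrt{2} \sqrt{\frac{5 + V}{2 d}} + \frac{1}{2 d} = \sqrt{2} \frac{\sqrt{2} \sqrt{\frac{5 + V}{d}}}{2} + \frac{1}{2 d} = \sqrt{\frac{5 + V}{d}} + \frac{1}{2 d}$)
$84 + p{\left(-17,-15 \right)} \left(-457\right) = 84 + \frac{\frac{1}{2} - 15 \sqrt{\frac{5 - 17}{-15}}}{-15} \left(-457\right) = 84 + - \frac{\frac{1}{2} - 15 \sqrt{\left(- \frac{1}{15}\right) \left(-12\right)}}{15} \left(-457\right) = 84 + - \frac{\frac{1}{2} - 15 \sqrt{\frac{4}{5}}}{15} \left(-457\right) = 84 + - \frac{\frac{1}{2} - 15 \frac{2 \sqrt{5}}{5}}{15} \left(-457\right) = 84 + - \frac{\frac{1}{2} - 6 \sqrt{5}}{15} \left(-457\right) = 84 + \left(- \frac{1}{30} + \frac{2 \sqrt{5}}{5}\right) \left(-457\right) = 84 + \left(\frac{457}{30} - \frac{914 \sqrt{5}}{5}\right) = \frac{2977}{30} - \frac{914 \sqrt{5}}{5}$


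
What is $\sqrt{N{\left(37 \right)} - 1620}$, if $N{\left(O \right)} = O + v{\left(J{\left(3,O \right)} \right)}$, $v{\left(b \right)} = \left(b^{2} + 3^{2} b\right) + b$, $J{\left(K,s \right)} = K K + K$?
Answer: $i \sqrt{1319} \approx 36.318 i$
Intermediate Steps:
$J{\left(K,s \right)} = K + K^{2}$ ($J{\left(K,s \right)} = K^{2} + K = K + K^{2}$)
$v{\left(b \right)} = b^{2} + 10 b$ ($v{\left(b \right)} = \left(b^{2} + 9 b\right) + b = b^{2} + 10 b$)
$N{\left(O \right)} = 264 + O$ ($N{\left(O \right)} = O + 3 \left(1 + 3\right) \left(10 + 3 \left(1 + 3\right)\right) = O + 3 \cdot 4 \left(10 + 3 \cdot 4\right) = O + 12 \left(10 + 12\right) = O + 12 \cdot 22 = O + 264 = 264 + O$)
$\sqrt{N{\left(37 \right)} - 1620} = \sqrt{\left(264 + 37\right) - 1620} = \sqrt{301 - 1620} = \sqrt{-1319} = i \sqrt{1319}$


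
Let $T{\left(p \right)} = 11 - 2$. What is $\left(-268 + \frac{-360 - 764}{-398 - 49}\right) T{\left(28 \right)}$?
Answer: $- \frac{356016}{149} \approx -2389.4$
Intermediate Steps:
$T{\left(p \right)} = 9$ ($T{\left(p \right)} = 11 - 2 = 9$)
$\left(-268 + \frac{-360 - 764}{-398 - 49}\right) T{\left(28 \right)} = \left(-268 + \frac{-360 - 764}{-398 - 49}\right) 9 = \left(-268 - \frac{1124}{-447}\right) 9 = \left(-268 - - \frac{1124}{447}\right) 9 = \left(-268 + \frac{1124}{447}\right) 9 = \left(- \frac{118672}{447}\right) 9 = - \frac{356016}{149}$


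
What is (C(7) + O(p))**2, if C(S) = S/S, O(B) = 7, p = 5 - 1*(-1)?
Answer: 64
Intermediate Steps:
p = 6 (p = 5 + 1 = 6)
C(S) = 1
(C(7) + O(p))**2 = (1 + 7)**2 = 8**2 = 64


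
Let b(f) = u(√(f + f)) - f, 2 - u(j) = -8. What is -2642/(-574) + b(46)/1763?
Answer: 56551/12341 ≈ 4.5824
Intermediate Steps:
u(j) = 10 (u(j) = 2 - 1*(-8) = 2 + 8 = 10)
b(f) = 10 - f
-2642/(-574) + b(46)/1763 = -2642/(-574) + (10 - 1*46)/1763 = -2642*(-1/574) + (10 - 46)*(1/1763) = 1321/287 - 36*1/1763 = 1321/287 - 36/1763 = 56551/12341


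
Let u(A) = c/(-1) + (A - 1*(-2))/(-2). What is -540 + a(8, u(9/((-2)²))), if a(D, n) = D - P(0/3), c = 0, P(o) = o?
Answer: -532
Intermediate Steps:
u(A) = -1 - A/2 (u(A) = 0/(-1) + (A - 1*(-2))/(-2) = 0*(-1) + (A + 2)*(-½) = 0 + (2 + A)*(-½) = 0 + (-1 - A/2) = -1 - A/2)
a(D, n) = D (a(D, n) = D - 0/3 = D - 1*0 = D + 0 = D)
-540 + a(8, u(9/((-2)²))) = -540 + 8 = -532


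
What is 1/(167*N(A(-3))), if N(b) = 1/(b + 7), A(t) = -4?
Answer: 3/167 ≈ 0.017964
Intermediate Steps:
N(b) = 1/(7 + b)
1/(167*N(A(-3))) = 1/(167/(7 - 4)) = 1/(167/3) = 3/167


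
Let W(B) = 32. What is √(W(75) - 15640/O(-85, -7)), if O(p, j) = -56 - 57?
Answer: 2*√543982/113 ≈ 13.054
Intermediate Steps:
O(p, j) = -113
√(W(75) - 15640/O(-85, -7)) = √(32 - 15640/(-113)) = √(32 - 15640*(-1/113)) = √(32 + 15640/113) = √(19256/113) = 2*√543982/113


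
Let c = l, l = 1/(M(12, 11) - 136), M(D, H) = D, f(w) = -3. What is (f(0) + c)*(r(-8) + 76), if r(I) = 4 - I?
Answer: -8206/31 ≈ -264.71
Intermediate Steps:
l = -1/124 (l = 1/(12 - 136) = 1/(-124) = -1/124 ≈ -0.0080645)
c = -1/124 ≈ -0.0080645
(f(0) + c)*(r(-8) + 76) = (-3 - 1/124)*((4 - 1*(-8)) + 76) = -373*((4 + 8) + 76)/124 = -373*(12 + 76)/124 = -373/124*88 = -8206/31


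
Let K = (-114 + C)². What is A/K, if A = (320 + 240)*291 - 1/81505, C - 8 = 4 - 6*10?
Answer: 13282054799/2139017220 ≈ 6.2094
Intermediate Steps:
C = -48 (C = 8 + (4 - 6*10) = 8 + (4 - 60) = 8 - 56 = -48)
A = 13282054799/81505 (A = 560*291 - 1*1/81505 = 162960 - 1/81505 = 13282054799/81505 ≈ 1.6296e+5)
K = 26244 (K = (-114 - 48)² = (-162)² = 26244)
A/K = (13282054799/81505)/26244 = (13282054799/81505)*(1/26244) = 13282054799/2139017220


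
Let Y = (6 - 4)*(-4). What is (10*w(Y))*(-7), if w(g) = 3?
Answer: -210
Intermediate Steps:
Y = -8 (Y = 2*(-4) = -8)
(10*w(Y))*(-7) = (10*3)*(-7) = 30*(-7) = -210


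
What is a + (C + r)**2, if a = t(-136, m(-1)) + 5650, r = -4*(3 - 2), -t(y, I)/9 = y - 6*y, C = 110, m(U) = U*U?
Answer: 10766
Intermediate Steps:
m(U) = U**2
t(y, I) = 45*y (t(y, I) = -9*(y - 6*y) = -(-45)*y = 45*y)
r = -4 (r = -4*1 = -4)
a = -470 (a = 45*(-136) + 5650 = -6120 + 5650 = -470)
a + (C + r)**2 = -470 + (110 - 4)**2 = -470 + 106**2 = -470 + 11236 = 10766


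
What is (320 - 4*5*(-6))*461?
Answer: 202840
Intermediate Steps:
(320 - 4*5*(-6))*461 = (320 - 20*(-6))*461 = (320 + 120)*461 = 440*461 = 202840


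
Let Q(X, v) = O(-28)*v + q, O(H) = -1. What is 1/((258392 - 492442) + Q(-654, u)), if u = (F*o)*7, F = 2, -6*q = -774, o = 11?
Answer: -1/234075 ≈ -4.2721e-6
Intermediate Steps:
q = 129 (q = -1/6*(-774) = 129)
u = 154 (u = (2*11)*7 = 22*7 = 154)
Q(X, v) = 129 - v (Q(X, v) = -v + 129 = 129 - v)
1/((258392 - 492442) + Q(-654, u)) = 1/((258392 - 492442) + (129 - 1*154)) = 1/(-234050 + (129 - 154)) = 1/(-234050 - 25) = 1/(-234075) = -1/234075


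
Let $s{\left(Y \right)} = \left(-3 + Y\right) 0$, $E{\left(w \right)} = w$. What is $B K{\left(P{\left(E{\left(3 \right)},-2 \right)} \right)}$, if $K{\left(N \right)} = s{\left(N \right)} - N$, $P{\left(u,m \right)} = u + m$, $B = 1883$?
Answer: $-1883$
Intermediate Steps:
$P{\left(u,m \right)} = m + u$
$s{\left(Y \right)} = 0$
$K{\left(N \right)} = - N$ ($K{\left(N \right)} = 0 - N = - N$)
$B K{\left(P{\left(E{\left(3 \right)},-2 \right)} \right)} = 1883 \left(- (-2 + 3)\right) = 1883 \left(\left(-1\right) 1\right) = 1883 \left(-1\right) = -1883$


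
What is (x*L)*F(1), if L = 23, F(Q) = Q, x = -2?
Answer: -46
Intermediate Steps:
(x*L)*F(1) = -2*23*1 = -46*1 = -46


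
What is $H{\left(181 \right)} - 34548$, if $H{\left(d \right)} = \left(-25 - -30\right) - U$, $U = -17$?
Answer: $-34526$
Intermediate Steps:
$H{\left(d \right)} = 22$ ($H{\left(d \right)} = \left(-25 - -30\right) - -17 = \left(-25 + 30\right) + 17 = 5 + 17 = 22$)
$H{\left(181 \right)} - 34548 = 22 - 34548 = -34526$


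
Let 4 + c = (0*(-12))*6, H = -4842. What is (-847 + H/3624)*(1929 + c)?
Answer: -986360375/604 ≈ -1.6330e+6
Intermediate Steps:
c = -4 (c = -4 + (0*(-12))*6 = -4 + 0*6 = -4 + 0 = -4)
(-847 + H/3624)*(1929 + c) = (-847 - 4842/3624)*(1929 - 4) = (-847 - 4842*1/3624)*1925 = (-847 - 807/604)*1925 = -512395/604*1925 = -986360375/604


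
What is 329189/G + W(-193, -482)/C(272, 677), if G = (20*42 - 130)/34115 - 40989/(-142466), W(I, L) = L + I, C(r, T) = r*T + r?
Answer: 19670221864677698969/18435337171168 ≈ 1.0670e+6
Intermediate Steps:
C(r, T) = r + T*r (C(r, T) = T*r + r = r + T*r)
W(I, L) = I + L
G = 299898119/972045518 (G = (840 - 130)*(1/34115) - 40989*(-1/142466) = 710*(1/34115) + 40989/142466 = 142/6823 + 40989/142466 = 299898119/972045518 ≈ 0.30852)
329189/G + W(-193, -482)/C(272, 677) = 329189/(299898119/972045518) + (-193 - 482)/((272*(1 + 677))) = 329189*(972045518/299898119) - 675/(272*678) = 319986692024902/299898119 - 675/184416 = 319986692024902/299898119 - 675*1/184416 = 319986692024902/299898119 - 225/61472 = 19670221864677698969/18435337171168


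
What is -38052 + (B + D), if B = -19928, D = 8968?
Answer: -49012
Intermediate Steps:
-38052 + (B + D) = -38052 + (-19928 + 8968) = -38052 - 10960 = -49012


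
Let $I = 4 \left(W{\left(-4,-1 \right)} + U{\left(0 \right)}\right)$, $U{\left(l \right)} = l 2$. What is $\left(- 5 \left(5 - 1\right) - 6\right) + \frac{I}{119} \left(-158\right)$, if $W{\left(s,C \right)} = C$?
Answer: $- \frac{2462}{119} \approx -20.689$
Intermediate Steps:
$U{\left(l \right)} = 2 l$
$I = -4$ ($I = 4 \left(-1 + 2 \cdot 0\right) = 4 \left(-1 + 0\right) = 4 \left(-1\right) = -4$)
$\left(- 5 \left(5 - 1\right) - 6\right) + \frac{I}{119} \left(-158\right) = \left(- 5 \left(5 - 1\right) - 6\right) + - \frac{4}{119} \left(-158\right) = \left(\left(-5\right) 4 - 6\right) + \left(-4\right) \frac{1}{119} \left(-158\right) = \left(-20 - 6\right) - - \frac{632}{119} = -26 + \frac{632}{119} = - \frac{2462}{119}$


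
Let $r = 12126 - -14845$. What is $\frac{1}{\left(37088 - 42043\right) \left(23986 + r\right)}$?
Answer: $- \frac{1}{252491935} \approx -3.9605 \cdot 10^{-9}$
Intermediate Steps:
$r = 26971$ ($r = 12126 + 14845 = 26971$)
$\frac{1}{\left(37088 - 42043\right) \left(23986 + r\right)} = \frac{1}{\left(37088 - 42043\right) \left(23986 + 26971\right)} = \frac{1}{\left(-4955\right) 50957} = \frac{1}{-252491935} = - \frac{1}{252491935}$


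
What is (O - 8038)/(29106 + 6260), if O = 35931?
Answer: 27893/35366 ≈ 0.78870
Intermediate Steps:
(O - 8038)/(29106 + 6260) = (35931 - 8038)/(29106 + 6260) = 27893/35366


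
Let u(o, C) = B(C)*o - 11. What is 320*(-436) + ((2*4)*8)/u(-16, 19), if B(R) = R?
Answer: -43948864/315 ≈ -1.3952e+5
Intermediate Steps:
u(o, C) = -11 + C*o (u(o, C) = C*o - 11 = -11 + C*o)
320*(-436) + ((2*4)*8)/u(-16, 19) = 320*(-436) + ((2*4)*8)/(-11 + 19*(-16)) = -139520 + (8*8)/(-11 - 304) = -139520 + 64/(-315) = -139520 + 64*(-1/315) = -139520 - 64/315 = -43948864/315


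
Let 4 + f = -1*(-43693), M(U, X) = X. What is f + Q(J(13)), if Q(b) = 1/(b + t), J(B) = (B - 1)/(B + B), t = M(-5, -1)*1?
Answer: 305810/7 ≈ 43687.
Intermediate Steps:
t = -1 (t = -1*1 = -1)
J(B) = (-1 + B)/(2*B) (J(B) = (-1 + B)/((2*B)) = (-1 + B)*(1/(2*B)) = (-1 + B)/(2*B))
Q(b) = 1/(-1 + b) (Q(b) = 1/(b - 1) = 1/(-1 + b))
f = 43689 (f = -4 - 1*(-43693) = -4 + 43693 = 43689)
f + Q(J(13)) = 43689 + 1/(-1 + (1/2)*(-1 + 13)/13) = 43689 + 1/(-1 + (1/2)*(1/13)*12) = 43689 + 1/(-1 + 6/13) = 43689 + 1/(-7/13) = 43689 - 13/7 = 305810/7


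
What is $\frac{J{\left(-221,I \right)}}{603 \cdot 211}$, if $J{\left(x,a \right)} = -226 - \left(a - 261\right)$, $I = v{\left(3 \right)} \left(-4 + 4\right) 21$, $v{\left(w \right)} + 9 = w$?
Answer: $\frac{35}{127233} \approx 0.00027509$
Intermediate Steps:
$v{\left(w \right)} = -9 + w$
$I = 0$ ($I = \left(-9 + 3\right) \left(-4 + 4\right) 21 = \left(-6\right) 0 \cdot 21 = 0 \cdot 21 = 0$)
$J{\left(x,a \right)} = 35 - a$ ($J{\left(x,a \right)} = -226 - \left(-261 + a\right) = 35 - a$)
$\frac{J{\left(-221,I \right)}}{603 \cdot 211} = \frac{35 - 0}{603 \cdot 211} = \frac{35 + 0}{127233} = 35 \cdot \frac{1}{127233} = \frac{35}{127233}$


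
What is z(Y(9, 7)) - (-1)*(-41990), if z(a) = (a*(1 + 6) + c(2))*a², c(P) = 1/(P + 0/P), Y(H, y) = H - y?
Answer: -41932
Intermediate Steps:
c(P) = 1/P (c(P) = 1/(P + 0) = 1/P)
z(a) = a²*(½ + 7*a) (z(a) = (a*(1 + 6) + 1/2)*a² = (a*7 + ½)*a² = (7*a + ½)*a² = (½ + 7*a)*a² = a²*(½ + 7*a))
z(Y(9, 7)) - (-1)*(-41990) = (9 - 1*7)²*(1 + 14*(9 - 1*7))/2 - (-1)*(-41990) = (9 - 7)²*(1 + 14*(9 - 7))/2 - 1*41990 = (½)*2²*(1 + 14*2) - 41990 = (½)*4*(1 + 28) - 41990 = (½)*4*29 - 41990 = 58 - 41990 = -41932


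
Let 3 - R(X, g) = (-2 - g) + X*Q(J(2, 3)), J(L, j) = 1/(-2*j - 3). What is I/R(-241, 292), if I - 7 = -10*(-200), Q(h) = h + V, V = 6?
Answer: 18063/15446 ≈ 1.1694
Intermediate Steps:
J(L, j) = 1/(-3 - 2*j)
Q(h) = 6 + h (Q(h) = h + 6 = 6 + h)
R(X, g) = 5 + g - 53*X/9 (R(X, g) = 3 - ((-2 - g) + X*(6 - 1/(3 + 2*3))) = 3 - ((-2 - g) + X*(6 - 1/(3 + 6))) = 3 - ((-2 - g) + X*(6 - 1/9)) = 3 - ((-2 - g) + X*(6 - 1*⅑)) = 3 - ((-2 - g) + X*(6 - ⅑)) = 3 - ((-2 - g) + X*(53/9)) = 3 - ((-2 - g) + 53*X/9) = 3 - (-2 - g + 53*X/9) = 3 + (2 + g - 53*X/9) = 5 + g - 53*X/9)
I = 2007 (I = 7 - 10*(-200) = 7 + 2000 = 2007)
I/R(-241, 292) = 2007/(5 + 292 - 53/9*(-241)) = 2007/(5 + 292 + 12773/9) = 2007/(15446/9) = 2007*(9/15446) = 18063/15446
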